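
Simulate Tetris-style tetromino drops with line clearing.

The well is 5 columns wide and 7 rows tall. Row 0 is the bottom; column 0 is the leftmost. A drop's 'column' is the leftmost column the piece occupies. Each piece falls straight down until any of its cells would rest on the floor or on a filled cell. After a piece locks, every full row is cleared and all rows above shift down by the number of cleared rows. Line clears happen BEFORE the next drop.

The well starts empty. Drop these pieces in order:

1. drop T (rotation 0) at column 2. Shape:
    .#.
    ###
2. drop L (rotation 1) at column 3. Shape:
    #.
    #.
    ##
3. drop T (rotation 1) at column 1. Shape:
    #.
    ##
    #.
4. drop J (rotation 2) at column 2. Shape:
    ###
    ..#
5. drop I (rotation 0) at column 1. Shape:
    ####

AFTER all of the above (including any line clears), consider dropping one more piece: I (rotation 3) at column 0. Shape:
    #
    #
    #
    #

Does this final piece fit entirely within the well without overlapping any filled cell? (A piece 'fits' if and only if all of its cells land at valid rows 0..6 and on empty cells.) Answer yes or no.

Answer: yes

Derivation:
Drop 1: T rot0 at col 2 lands with bottom-row=0; cleared 0 line(s) (total 0); column heights now [0 0 1 2 1], max=2
Drop 2: L rot1 at col 3 lands with bottom-row=2; cleared 0 line(s) (total 0); column heights now [0 0 1 5 3], max=5
Drop 3: T rot1 at col 1 lands with bottom-row=0; cleared 0 line(s) (total 0); column heights now [0 3 2 5 3], max=5
Drop 4: J rot2 at col 2 lands with bottom-row=4; cleared 0 line(s) (total 0); column heights now [0 3 6 6 6], max=6
Drop 5: I rot0 at col 1 lands with bottom-row=6; cleared 0 line(s) (total 0); column heights now [0 7 7 7 7], max=7
Test piece I rot3 at col 0 (width 1): heights before test = [0 7 7 7 7]; fits = True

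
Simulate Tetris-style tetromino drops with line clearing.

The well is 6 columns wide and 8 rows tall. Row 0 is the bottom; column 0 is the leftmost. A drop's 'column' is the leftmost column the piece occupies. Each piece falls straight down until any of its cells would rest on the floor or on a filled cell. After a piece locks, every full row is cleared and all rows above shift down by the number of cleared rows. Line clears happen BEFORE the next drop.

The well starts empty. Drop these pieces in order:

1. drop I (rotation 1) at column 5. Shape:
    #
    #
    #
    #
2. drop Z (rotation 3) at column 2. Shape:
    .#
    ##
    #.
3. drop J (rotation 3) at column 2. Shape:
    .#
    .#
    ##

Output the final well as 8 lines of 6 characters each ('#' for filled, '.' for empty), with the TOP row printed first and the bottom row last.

Drop 1: I rot1 at col 5 lands with bottom-row=0; cleared 0 line(s) (total 0); column heights now [0 0 0 0 0 4], max=4
Drop 2: Z rot3 at col 2 lands with bottom-row=0; cleared 0 line(s) (total 0); column heights now [0 0 2 3 0 4], max=4
Drop 3: J rot3 at col 2 lands with bottom-row=3; cleared 0 line(s) (total 0); column heights now [0 0 4 6 0 4], max=6

Answer: ......
......
...#..
...#..
..##.#
...#.#
..##.#
..#..#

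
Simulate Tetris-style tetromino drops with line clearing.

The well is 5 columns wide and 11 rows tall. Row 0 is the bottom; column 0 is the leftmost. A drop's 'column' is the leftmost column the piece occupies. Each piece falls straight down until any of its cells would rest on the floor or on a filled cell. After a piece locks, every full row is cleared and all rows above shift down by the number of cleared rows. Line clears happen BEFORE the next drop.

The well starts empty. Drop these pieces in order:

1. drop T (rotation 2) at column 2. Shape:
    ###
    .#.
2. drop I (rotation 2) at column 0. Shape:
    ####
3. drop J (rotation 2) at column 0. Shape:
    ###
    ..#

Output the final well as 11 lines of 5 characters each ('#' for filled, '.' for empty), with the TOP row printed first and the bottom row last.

Answer: .....
.....
.....
.....
.....
.....
###..
..#..
####.
..###
...#.

Derivation:
Drop 1: T rot2 at col 2 lands with bottom-row=0; cleared 0 line(s) (total 0); column heights now [0 0 2 2 2], max=2
Drop 2: I rot2 at col 0 lands with bottom-row=2; cleared 0 line(s) (total 0); column heights now [3 3 3 3 2], max=3
Drop 3: J rot2 at col 0 lands with bottom-row=3; cleared 0 line(s) (total 0); column heights now [5 5 5 3 2], max=5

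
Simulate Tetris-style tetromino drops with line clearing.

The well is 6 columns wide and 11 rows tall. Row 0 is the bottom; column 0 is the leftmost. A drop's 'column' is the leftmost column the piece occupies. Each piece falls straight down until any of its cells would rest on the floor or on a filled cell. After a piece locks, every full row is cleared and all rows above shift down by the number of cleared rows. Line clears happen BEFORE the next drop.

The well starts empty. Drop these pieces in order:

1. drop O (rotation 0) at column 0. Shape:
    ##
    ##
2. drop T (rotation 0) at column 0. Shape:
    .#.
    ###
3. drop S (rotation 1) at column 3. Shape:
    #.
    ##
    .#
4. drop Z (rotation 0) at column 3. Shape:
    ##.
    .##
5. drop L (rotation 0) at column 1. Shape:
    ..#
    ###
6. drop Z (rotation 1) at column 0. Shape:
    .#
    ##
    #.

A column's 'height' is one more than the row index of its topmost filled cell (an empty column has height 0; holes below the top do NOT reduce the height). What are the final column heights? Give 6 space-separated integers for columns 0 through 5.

Drop 1: O rot0 at col 0 lands with bottom-row=0; cleared 0 line(s) (total 0); column heights now [2 2 0 0 0 0], max=2
Drop 2: T rot0 at col 0 lands with bottom-row=2; cleared 0 line(s) (total 0); column heights now [3 4 3 0 0 0], max=4
Drop 3: S rot1 at col 3 lands with bottom-row=0; cleared 0 line(s) (total 0); column heights now [3 4 3 3 2 0], max=4
Drop 4: Z rot0 at col 3 lands with bottom-row=2; cleared 1 line(s) (total 1); column heights now [2 3 0 3 3 0], max=3
Drop 5: L rot0 at col 1 lands with bottom-row=3; cleared 0 line(s) (total 1); column heights now [2 4 4 5 3 0], max=5
Drop 6: Z rot1 at col 0 lands with bottom-row=3; cleared 0 line(s) (total 1); column heights now [5 6 4 5 3 0], max=6

Answer: 5 6 4 5 3 0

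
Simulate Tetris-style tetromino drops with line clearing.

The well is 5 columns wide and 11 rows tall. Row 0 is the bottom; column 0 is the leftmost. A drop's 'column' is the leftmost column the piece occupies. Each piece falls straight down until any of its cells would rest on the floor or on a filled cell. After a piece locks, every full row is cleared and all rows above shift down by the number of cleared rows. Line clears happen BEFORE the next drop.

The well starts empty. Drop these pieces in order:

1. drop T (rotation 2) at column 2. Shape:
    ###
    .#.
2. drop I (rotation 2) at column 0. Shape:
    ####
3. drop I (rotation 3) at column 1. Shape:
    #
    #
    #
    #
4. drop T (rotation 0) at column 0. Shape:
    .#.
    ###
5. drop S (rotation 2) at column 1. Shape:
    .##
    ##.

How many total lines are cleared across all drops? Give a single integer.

Drop 1: T rot2 at col 2 lands with bottom-row=0; cleared 0 line(s) (total 0); column heights now [0 0 2 2 2], max=2
Drop 2: I rot2 at col 0 lands with bottom-row=2; cleared 0 line(s) (total 0); column heights now [3 3 3 3 2], max=3
Drop 3: I rot3 at col 1 lands with bottom-row=3; cleared 0 line(s) (total 0); column heights now [3 7 3 3 2], max=7
Drop 4: T rot0 at col 0 lands with bottom-row=7; cleared 0 line(s) (total 0); column heights now [8 9 8 3 2], max=9
Drop 5: S rot2 at col 1 lands with bottom-row=9; cleared 0 line(s) (total 0); column heights now [8 10 11 11 2], max=11

Answer: 0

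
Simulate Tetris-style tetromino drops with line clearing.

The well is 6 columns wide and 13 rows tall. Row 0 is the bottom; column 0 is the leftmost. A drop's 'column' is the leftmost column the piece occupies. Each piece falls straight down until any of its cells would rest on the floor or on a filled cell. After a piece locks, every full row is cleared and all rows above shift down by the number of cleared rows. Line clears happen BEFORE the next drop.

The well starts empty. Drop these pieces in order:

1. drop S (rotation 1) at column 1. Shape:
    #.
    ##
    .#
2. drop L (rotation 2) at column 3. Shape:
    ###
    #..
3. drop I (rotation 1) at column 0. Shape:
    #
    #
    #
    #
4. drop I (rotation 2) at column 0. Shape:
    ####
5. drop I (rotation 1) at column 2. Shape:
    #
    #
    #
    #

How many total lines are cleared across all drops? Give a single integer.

Answer: 1

Derivation:
Drop 1: S rot1 at col 1 lands with bottom-row=0; cleared 0 line(s) (total 0); column heights now [0 3 2 0 0 0], max=3
Drop 2: L rot2 at col 3 lands with bottom-row=0; cleared 0 line(s) (total 0); column heights now [0 3 2 2 2 2], max=3
Drop 3: I rot1 at col 0 lands with bottom-row=0; cleared 1 line(s) (total 1); column heights now [3 2 1 1 0 0], max=3
Drop 4: I rot2 at col 0 lands with bottom-row=3; cleared 0 line(s) (total 1); column heights now [4 4 4 4 0 0], max=4
Drop 5: I rot1 at col 2 lands with bottom-row=4; cleared 0 line(s) (total 1); column heights now [4 4 8 4 0 0], max=8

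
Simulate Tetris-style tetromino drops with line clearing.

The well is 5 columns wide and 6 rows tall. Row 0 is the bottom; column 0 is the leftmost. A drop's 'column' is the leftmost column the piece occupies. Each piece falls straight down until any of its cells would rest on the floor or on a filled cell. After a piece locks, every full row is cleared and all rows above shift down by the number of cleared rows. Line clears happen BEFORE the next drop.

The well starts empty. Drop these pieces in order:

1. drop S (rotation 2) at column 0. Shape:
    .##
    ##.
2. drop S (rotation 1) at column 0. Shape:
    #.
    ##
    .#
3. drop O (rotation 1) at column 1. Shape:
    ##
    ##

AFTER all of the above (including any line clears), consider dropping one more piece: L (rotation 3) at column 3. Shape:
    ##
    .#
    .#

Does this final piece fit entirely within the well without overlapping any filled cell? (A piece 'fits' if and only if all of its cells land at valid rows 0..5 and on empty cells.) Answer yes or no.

Drop 1: S rot2 at col 0 lands with bottom-row=0; cleared 0 line(s) (total 0); column heights now [1 2 2 0 0], max=2
Drop 2: S rot1 at col 0 lands with bottom-row=2; cleared 0 line(s) (total 0); column heights now [5 4 2 0 0], max=5
Drop 3: O rot1 at col 1 lands with bottom-row=4; cleared 0 line(s) (total 0); column heights now [5 6 6 0 0], max=6
Test piece L rot3 at col 3 (width 2): heights before test = [5 6 6 0 0]; fits = True

Answer: yes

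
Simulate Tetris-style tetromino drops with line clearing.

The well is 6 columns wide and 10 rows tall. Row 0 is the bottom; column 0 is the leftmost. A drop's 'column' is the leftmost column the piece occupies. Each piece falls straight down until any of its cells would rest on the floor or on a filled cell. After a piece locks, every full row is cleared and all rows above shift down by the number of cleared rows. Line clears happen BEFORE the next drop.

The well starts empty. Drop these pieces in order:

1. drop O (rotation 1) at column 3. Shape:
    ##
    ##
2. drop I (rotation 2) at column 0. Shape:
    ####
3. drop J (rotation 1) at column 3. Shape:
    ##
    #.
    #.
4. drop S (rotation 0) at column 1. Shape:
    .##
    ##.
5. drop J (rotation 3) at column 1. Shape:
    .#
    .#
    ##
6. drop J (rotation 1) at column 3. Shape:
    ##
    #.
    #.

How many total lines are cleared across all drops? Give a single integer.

Drop 1: O rot1 at col 3 lands with bottom-row=0; cleared 0 line(s) (total 0); column heights now [0 0 0 2 2 0], max=2
Drop 2: I rot2 at col 0 lands with bottom-row=2; cleared 0 line(s) (total 0); column heights now [3 3 3 3 2 0], max=3
Drop 3: J rot1 at col 3 lands with bottom-row=3; cleared 0 line(s) (total 0); column heights now [3 3 3 6 6 0], max=6
Drop 4: S rot0 at col 1 lands with bottom-row=5; cleared 0 line(s) (total 0); column heights now [3 6 7 7 6 0], max=7
Drop 5: J rot3 at col 1 lands with bottom-row=7; cleared 0 line(s) (total 0); column heights now [3 8 10 7 6 0], max=10
Drop 6: J rot1 at col 3 lands with bottom-row=7; cleared 0 line(s) (total 0); column heights now [3 8 10 10 10 0], max=10

Answer: 0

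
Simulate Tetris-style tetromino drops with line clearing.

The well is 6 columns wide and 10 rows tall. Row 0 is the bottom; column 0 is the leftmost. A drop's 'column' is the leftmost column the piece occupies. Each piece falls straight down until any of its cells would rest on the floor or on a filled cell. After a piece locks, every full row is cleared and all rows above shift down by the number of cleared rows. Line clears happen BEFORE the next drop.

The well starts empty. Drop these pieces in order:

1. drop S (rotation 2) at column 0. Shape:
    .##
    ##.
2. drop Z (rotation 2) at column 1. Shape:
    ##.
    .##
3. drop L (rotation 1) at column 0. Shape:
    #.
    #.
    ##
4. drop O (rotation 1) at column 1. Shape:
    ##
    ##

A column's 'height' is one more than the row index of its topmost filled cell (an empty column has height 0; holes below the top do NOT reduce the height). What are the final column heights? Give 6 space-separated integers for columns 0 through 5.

Drop 1: S rot2 at col 0 lands with bottom-row=0; cleared 0 line(s) (total 0); column heights now [1 2 2 0 0 0], max=2
Drop 2: Z rot2 at col 1 lands with bottom-row=2; cleared 0 line(s) (total 0); column heights now [1 4 4 3 0 0], max=4
Drop 3: L rot1 at col 0 lands with bottom-row=4; cleared 0 line(s) (total 0); column heights now [7 5 4 3 0 0], max=7
Drop 4: O rot1 at col 1 lands with bottom-row=5; cleared 0 line(s) (total 0); column heights now [7 7 7 3 0 0], max=7

Answer: 7 7 7 3 0 0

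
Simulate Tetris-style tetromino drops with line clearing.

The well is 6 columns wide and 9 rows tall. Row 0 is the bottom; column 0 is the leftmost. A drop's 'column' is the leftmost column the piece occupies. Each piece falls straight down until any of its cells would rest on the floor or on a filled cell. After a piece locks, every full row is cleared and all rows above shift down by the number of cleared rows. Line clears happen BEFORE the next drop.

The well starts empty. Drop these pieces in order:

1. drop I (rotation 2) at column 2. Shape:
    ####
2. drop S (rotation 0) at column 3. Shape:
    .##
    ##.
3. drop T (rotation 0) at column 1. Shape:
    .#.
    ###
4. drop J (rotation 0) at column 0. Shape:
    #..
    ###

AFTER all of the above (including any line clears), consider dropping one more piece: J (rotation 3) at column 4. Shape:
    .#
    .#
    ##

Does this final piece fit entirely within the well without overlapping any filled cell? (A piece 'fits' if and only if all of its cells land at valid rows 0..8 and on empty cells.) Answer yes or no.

Answer: yes

Derivation:
Drop 1: I rot2 at col 2 lands with bottom-row=0; cleared 0 line(s) (total 0); column heights now [0 0 1 1 1 1], max=1
Drop 2: S rot0 at col 3 lands with bottom-row=1; cleared 0 line(s) (total 0); column heights now [0 0 1 2 3 3], max=3
Drop 3: T rot0 at col 1 lands with bottom-row=2; cleared 0 line(s) (total 0); column heights now [0 3 4 3 3 3], max=4
Drop 4: J rot0 at col 0 lands with bottom-row=4; cleared 0 line(s) (total 0); column heights now [6 5 5 3 3 3], max=6
Test piece J rot3 at col 4 (width 2): heights before test = [6 5 5 3 3 3]; fits = True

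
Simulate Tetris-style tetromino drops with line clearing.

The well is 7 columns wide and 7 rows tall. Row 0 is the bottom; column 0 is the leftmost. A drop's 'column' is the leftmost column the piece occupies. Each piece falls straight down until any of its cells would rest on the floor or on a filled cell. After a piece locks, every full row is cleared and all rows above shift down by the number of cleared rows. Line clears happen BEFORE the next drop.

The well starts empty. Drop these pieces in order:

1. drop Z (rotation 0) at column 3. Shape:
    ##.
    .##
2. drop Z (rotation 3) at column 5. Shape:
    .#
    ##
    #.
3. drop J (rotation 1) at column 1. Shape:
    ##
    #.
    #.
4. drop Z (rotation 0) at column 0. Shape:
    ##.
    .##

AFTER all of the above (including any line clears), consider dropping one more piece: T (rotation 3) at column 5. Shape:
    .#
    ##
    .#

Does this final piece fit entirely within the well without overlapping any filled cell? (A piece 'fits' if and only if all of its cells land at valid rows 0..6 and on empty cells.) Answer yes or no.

Answer: yes

Derivation:
Drop 1: Z rot0 at col 3 lands with bottom-row=0; cleared 0 line(s) (total 0); column heights now [0 0 0 2 2 1 0], max=2
Drop 2: Z rot3 at col 5 lands with bottom-row=1; cleared 0 line(s) (total 0); column heights now [0 0 0 2 2 3 4], max=4
Drop 3: J rot1 at col 1 lands with bottom-row=0; cleared 0 line(s) (total 0); column heights now [0 3 3 2 2 3 4], max=4
Drop 4: Z rot0 at col 0 lands with bottom-row=3; cleared 0 line(s) (total 0); column heights now [5 5 4 2 2 3 4], max=5
Test piece T rot3 at col 5 (width 2): heights before test = [5 5 4 2 2 3 4]; fits = True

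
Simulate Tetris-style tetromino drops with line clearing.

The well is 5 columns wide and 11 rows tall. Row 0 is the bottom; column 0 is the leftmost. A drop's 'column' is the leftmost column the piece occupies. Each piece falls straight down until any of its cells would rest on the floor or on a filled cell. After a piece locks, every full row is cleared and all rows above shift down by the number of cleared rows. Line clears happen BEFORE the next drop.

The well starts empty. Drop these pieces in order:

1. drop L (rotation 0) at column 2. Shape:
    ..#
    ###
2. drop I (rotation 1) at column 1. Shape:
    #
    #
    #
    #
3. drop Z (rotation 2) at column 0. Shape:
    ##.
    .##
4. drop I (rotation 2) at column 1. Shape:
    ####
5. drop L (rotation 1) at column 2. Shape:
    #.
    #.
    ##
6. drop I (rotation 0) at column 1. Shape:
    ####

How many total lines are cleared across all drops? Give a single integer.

Answer: 0

Derivation:
Drop 1: L rot0 at col 2 lands with bottom-row=0; cleared 0 line(s) (total 0); column heights now [0 0 1 1 2], max=2
Drop 2: I rot1 at col 1 lands with bottom-row=0; cleared 0 line(s) (total 0); column heights now [0 4 1 1 2], max=4
Drop 3: Z rot2 at col 0 lands with bottom-row=4; cleared 0 line(s) (total 0); column heights now [6 6 5 1 2], max=6
Drop 4: I rot2 at col 1 lands with bottom-row=6; cleared 0 line(s) (total 0); column heights now [6 7 7 7 7], max=7
Drop 5: L rot1 at col 2 lands with bottom-row=7; cleared 0 line(s) (total 0); column heights now [6 7 10 8 7], max=10
Drop 6: I rot0 at col 1 lands with bottom-row=10; cleared 0 line(s) (total 0); column heights now [6 11 11 11 11], max=11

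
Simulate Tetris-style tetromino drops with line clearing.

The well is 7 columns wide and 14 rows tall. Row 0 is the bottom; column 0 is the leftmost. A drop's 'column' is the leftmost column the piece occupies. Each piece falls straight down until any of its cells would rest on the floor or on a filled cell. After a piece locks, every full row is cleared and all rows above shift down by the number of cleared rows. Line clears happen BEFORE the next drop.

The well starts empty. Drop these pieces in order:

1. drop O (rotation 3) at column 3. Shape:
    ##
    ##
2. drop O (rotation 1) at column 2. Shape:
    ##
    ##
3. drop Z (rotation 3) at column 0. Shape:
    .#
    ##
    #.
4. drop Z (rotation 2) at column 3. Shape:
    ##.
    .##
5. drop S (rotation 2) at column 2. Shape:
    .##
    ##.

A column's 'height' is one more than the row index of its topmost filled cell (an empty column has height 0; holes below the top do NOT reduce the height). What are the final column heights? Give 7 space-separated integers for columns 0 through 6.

Drop 1: O rot3 at col 3 lands with bottom-row=0; cleared 0 line(s) (total 0); column heights now [0 0 0 2 2 0 0], max=2
Drop 2: O rot1 at col 2 lands with bottom-row=2; cleared 0 line(s) (total 0); column heights now [0 0 4 4 2 0 0], max=4
Drop 3: Z rot3 at col 0 lands with bottom-row=0; cleared 0 line(s) (total 0); column heights now [2 3 4 4 2 0 0], max=4
Drop 4: Z rot2 at col 3 lands with bottom-row=3; cleared 0 line(s) (total 0); column heights now [2 3 4 5 5 4 0], max=5
Drop 5: S rot2 at col 2 lands with bottom-row=5; cleared 0 line(s) (total 0); column heights now [2 3 6 7 7 4 0], max=7

Answer: 2 3 6 7 7 4 0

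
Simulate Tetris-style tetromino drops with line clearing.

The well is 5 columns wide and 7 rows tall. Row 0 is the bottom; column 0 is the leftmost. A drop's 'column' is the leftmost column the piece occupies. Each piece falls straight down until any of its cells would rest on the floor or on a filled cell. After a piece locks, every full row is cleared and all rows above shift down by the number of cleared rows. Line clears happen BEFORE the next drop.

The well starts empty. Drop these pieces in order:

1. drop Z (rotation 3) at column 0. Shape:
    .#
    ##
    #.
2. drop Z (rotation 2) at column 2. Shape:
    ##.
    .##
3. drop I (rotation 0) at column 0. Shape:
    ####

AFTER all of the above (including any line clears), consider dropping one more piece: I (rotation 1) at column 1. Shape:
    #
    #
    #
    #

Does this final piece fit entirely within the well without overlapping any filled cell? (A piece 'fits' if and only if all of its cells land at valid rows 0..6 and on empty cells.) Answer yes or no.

Drop 1: Z rot3 at col 0 lands with bottom-row=0; cleared 0 line(s) (total 0); column heights now [2 3 0 0 0], max=3
Drop 2: Z rot2 at col 2 lands with bottom-row=0; cleared 0 line(s) (total 0); column heights now [2 3 2 2 1], max=3
Drop 3: I rot0 at col 0 lands with bottom-row=3; cleared 0 line(s) (total 0); column heights now [4 4 4 4 1], max=4
Test piece I rot1 at col 1 (width 1): heights before test = [4 4 4 4 1]; fits = False

Answer: no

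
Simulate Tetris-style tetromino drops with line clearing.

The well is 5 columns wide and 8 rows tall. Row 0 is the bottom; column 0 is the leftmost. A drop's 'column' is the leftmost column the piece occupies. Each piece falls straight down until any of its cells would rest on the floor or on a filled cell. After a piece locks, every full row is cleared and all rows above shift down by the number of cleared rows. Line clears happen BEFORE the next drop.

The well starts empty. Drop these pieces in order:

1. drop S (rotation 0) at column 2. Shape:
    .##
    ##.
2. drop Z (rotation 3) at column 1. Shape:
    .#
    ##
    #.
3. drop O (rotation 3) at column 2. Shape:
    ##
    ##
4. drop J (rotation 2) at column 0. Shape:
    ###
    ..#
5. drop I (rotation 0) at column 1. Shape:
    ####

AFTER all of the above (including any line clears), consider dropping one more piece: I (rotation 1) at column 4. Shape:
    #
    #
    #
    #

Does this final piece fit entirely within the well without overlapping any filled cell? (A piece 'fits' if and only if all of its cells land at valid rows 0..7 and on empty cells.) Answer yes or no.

Answer: no

Derivation:
Drop 1: S rot0 at col 2 lands with bottom-row=0; cleared 0 line(s) (total 0); column heights now [0 0 1 2 2], max=2
Drop 2: Z rot3 at col 1 lands with bottom-row=0; cleared 0 line(s) (total 0); column heights now [0 2 3 2 2], max=3
Drop 3: O rot3 at col 2 lands with bottom-row=3; cleared 0 line(s) (total 0); column heights now [0 2 5 5 2], max=5
Drop 4: J rot2 at col 0 lands with bottom-row=5; cleared 0 line(s) (total 0); column heights now [7 7 7 5 2], max=7
Drop 5: I rot0 at col 1 lands with bottom-row=7; cleared 0 line(s) (total 0); column heights now [7 8 8 8 8], max=8
Test piece I rot1 at col 4 (width 1): heights before test = [7 8 8 8 8]; fits = False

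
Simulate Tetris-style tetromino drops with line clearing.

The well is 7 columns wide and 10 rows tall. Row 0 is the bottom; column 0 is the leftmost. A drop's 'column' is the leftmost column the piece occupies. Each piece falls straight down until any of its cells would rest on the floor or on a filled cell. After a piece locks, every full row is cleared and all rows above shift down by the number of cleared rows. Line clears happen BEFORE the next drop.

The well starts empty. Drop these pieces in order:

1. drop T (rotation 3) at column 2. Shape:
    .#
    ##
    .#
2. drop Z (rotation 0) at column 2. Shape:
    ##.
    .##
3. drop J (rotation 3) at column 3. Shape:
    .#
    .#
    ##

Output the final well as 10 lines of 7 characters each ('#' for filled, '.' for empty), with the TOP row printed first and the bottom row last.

Drop 1: T rot3 at col 2 lands with bottom-row=0; cleared 0 line(s) (total 0); column heights now [0 0 2 3 0 0 0], max=3
Drop 2: Z rot0 at col 2 lands with bottom-row=3; cleared 0 line(s) (total 0); column heights now [0 0 5 5 4 0 0], max=5
Drop 3: J rot3 at col 3 lands with bottom-row=5; cleared 0 line(s) (total 0); column heights now [0 0 5 6 8 0 0], max=8

Answer: .......
.......
....#..
....#..
...##..
..##...
...##..
...#...
..##...
...#...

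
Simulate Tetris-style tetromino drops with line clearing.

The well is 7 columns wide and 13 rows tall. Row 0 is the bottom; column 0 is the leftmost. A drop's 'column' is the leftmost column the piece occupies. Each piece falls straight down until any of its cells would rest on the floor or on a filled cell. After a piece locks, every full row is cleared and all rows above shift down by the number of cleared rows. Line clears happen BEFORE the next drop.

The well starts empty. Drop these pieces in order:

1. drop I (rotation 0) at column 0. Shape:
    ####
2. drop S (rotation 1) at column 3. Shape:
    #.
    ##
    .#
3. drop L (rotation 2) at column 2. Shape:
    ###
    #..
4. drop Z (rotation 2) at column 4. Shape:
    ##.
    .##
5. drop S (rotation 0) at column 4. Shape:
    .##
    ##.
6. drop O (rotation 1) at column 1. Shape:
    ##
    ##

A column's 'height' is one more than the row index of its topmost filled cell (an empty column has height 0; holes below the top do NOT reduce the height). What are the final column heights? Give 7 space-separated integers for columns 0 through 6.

Drop 1: I rot0 at col 0 lands with bottom-row=0; cleared 0 line(s) (total 0); column heights now [1 1 1 1 0 0 0], max=1
Drop 2: S rot1 at col 3 lands with bottom-row=0; cleared 0 line(s) (total 0); column heights now [1 1 1 3 2 0 0], max=3
Drop 3: L rot2 at col 2 lands with bottom-row=2; cleared 0 line(s) (total 0); column heights now [1 1 4 4 4 0 0], max=4
Drop 4: Z rot2 at col 4 lands with bottom-row=3; cleared 0 line(s) (total 0); column heights now [1 1 4 4 5 5 4], max=5
Drop 5: S rot0 at col 4 lands with bottom-row=5; cleared 0 line(s) (total 0); column heights now [1 1 4 4 6 7 7], max=7
Drop 6: O rot1 at col 1 lands with bottom-row=4; cleared 0 line(s) (total 0); column heights now [1 6 6 4 6 7 7], max=7

Answer: 1 6 6 4 6 7 7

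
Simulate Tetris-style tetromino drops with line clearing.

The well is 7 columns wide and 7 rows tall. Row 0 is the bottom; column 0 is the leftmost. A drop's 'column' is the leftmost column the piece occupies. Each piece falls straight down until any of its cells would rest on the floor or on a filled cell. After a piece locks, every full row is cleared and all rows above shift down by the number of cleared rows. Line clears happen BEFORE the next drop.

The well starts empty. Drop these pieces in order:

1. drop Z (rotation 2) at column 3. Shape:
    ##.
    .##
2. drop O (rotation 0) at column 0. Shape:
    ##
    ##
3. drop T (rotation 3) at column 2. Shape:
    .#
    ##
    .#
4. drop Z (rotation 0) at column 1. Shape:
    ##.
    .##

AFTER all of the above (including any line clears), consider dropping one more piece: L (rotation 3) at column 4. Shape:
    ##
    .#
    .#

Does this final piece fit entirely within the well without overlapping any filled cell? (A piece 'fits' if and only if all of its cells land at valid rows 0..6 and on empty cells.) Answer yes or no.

Drop 1: Z rot2 at col 3 lands with bottom-row=0; cleared 0 line(s) (total 0); column heights now [0 0 0 2 2 1 0], max=2
Drop 2: O rot0 at col 0 lands with bottom-row=0; cleared 0 line(s) (total 0); column heights now [2 2 0 2 2 1 0], max=2
Drop 3: T rot3 at col 2 lands with bottom-row=2; cleared 0 line(s) (total 0); column heights now [2 2 4 5 2 1 0], max=5
Drop 4: Z rot0 at col 1 lands with bottom-row=5; cleared 0 line(s) (total 0); column heights now [2 7 7 6 2 1 0], max=7
Test piece L rot3 at col 4 (width 2): heights before test = [2 7 7 6 2 1 0]; fits = True

Answer: yes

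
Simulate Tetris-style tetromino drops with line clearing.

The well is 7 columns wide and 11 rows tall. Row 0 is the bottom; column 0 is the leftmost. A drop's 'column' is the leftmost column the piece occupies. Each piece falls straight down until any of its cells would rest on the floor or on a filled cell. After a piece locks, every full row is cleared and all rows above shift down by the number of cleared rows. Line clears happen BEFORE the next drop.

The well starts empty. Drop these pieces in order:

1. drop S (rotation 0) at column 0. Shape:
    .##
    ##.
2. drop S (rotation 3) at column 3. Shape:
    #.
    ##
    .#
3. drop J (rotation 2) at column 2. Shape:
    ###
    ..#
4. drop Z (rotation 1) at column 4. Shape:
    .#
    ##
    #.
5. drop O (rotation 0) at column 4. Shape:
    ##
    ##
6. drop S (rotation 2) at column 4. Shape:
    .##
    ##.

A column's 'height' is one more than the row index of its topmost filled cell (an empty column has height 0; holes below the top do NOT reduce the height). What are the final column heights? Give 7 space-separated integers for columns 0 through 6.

Answer: 1 2 4 4 10 11 11

Derivation:
Drop 1: S rot0 at col 0 lands with bottom-row=0; cleared 0 line(s) (total 0); column heights now [1 2 2 0 0 0 0], max=2
Drop 2: S rot3 at col 3 lands with bottom-row=0; cleared 0 line(s) (total 0); column heights now [1 2 2 3 2 0 0], max=3
Drop 3: J rot2 at col 2 lands with bottom-row=2; cleared 0 line(s) (total 0); column heights now [1 2 4 4 4 0 0], max=4
Drop 4: Z rot1 at col 4 lands with bottom-row=4; cleared 0 line(s) (total 0); column heights now [1 2 4 4 6 7 0], max=7
Drop 5: O rot0 at col 4 lands with bottom-row=7; cleared 0 line(s) (total 0); column heights now [1 2 4 4 9 9 0], max=9
Drop 6: S rot2 at col 4 lands with bottom-row=9; cleared 0 line(s) (total 0); column heights now [1 2 4 4 10 11 11], max=11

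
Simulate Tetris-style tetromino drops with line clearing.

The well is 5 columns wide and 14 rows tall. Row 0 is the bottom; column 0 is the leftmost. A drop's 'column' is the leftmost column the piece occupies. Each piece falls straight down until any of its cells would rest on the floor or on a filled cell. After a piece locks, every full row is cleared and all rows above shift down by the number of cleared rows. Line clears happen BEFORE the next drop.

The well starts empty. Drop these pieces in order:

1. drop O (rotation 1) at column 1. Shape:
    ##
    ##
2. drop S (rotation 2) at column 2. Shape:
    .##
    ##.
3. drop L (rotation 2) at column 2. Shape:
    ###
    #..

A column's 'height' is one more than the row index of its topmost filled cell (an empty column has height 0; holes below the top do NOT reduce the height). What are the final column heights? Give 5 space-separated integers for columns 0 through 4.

Drop 1: O rot1 at col 1 lands with bottom-row=0; cleared 0 line(s) (total 0); column heights now [0 2 2 0 0], max=2
Drop 2: S rot2 at col 2 lands with bottom-row=2; cleared 0 line(s) (total 0); column heights now [0 2 3 4 4], max=4
Drop 3: L rot2 at col 2 lands with bottom-row=3; cleared 0 line(s) (total 0); column heights now [0 2 5 5 5], max=5

Answer: 0 2 5 5 5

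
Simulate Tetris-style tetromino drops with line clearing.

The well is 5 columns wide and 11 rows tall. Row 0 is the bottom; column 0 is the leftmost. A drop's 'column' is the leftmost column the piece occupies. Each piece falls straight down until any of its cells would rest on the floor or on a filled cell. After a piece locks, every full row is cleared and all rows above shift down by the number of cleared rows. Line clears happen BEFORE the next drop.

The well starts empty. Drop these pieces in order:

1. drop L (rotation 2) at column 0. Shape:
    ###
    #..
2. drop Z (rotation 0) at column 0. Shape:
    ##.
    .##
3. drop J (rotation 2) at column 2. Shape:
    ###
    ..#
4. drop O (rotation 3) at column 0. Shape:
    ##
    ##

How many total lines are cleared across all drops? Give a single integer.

Drop 1: L rot2 at col 0 lands with bottom-row=0; cleared 0 line(s) (total 0); column heights now [2 2 2 0 0], max=2
Drop 2: Z rot0 at col 0 lands with bottom-row=2; cleared 0 line(s) (total 0); column heights now [4 4 3 0 0], max=4
Drop 3: J rot2 at col 2 lands with bottom-row=2; cleared 1 line(s) (total 1); column heights now [2 3 3 0 3], max=3
Drop 4: O rot3 at col 0 lands with bottom-row=3; cleared 0 line(s) (total 1); column heights now [5 5 3 0 3], max=5

Answer: 1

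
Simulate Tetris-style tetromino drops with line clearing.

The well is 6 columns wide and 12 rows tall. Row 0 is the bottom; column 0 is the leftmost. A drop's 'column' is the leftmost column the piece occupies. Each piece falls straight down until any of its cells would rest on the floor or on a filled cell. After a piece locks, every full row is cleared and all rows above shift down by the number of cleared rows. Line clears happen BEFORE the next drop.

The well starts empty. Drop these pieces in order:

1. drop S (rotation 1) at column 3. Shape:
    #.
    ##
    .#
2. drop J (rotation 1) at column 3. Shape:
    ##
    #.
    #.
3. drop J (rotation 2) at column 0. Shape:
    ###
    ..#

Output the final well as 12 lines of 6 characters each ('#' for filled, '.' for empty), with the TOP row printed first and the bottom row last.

Answer: ......
......
......
......
......
......
...##.
...#..
...#..
...#..
#####.
..#.#.

Derivation:
Drop 1: S rot1 at col 3 lands with bottom-row=0; cleared 0 line(s) (total 0); column heights now [0 0 0 3 2 0], max=3
Drop 2: J rot1 at col 3 lands with bottom-row=3; cleared 0 line(s) (total 0); column heights now [0 0 0 6 6 0], max=6
Drop 3: J rot2 at col 0 lands with bottom-row=0; cleared 0 line(s) (total 0); column heights now [2 2 2 6 6 0], max=6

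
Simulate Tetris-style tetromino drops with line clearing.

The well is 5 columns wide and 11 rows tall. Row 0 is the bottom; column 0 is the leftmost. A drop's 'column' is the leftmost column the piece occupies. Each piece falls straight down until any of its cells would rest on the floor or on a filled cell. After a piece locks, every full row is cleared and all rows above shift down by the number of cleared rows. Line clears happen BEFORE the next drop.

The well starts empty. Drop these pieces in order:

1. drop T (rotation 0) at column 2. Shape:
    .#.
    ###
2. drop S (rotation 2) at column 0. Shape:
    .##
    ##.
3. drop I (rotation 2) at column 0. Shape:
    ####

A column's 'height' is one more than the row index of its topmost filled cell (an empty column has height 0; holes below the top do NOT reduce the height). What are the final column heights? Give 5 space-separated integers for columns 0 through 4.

Drop 1: T rot0 at col 2 lands with bottom-row=0; cleared 0 line(s) (total 0); column heights now [0 0 1 2 1], max=2
Drop 2: S rot2 at col 0 lands with bottom-row=0; cleared 1 line(s) (total 1); column heights now [0 1 1 1 0], max=1
Drop 3: I rot2 at col 0 lands with bottom-row=1; cleared 0 line(s) (total 1); column heights now [2 2 2 2 0], max=2

Answer: 2 2 2 2 0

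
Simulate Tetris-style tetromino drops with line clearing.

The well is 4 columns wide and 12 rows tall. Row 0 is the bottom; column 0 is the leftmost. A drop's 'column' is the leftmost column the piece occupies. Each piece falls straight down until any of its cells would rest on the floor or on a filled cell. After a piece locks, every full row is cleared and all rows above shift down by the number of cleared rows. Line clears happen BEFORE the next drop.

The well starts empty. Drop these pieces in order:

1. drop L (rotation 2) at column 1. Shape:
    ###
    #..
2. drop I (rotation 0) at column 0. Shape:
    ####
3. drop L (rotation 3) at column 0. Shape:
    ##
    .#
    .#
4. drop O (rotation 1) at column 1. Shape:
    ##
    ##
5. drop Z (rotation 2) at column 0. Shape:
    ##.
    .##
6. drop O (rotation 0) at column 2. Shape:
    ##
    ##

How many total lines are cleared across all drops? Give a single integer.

Answer: 2

Derivation:
Drop 1: L rot2 at col 1 lands with bottom-row=0; cleared 0 line(s) (total 0); column heights now [0 2 2 2], max=2
Drop 2: I rot0 at col 0 lands with bottom-row=2; cleared 1 line(s) (total 1); column heights now [0 2 2 2], max=2
Drop 3: L rot3 at col 0 lands with bottom-row=2; cleared 0 line(s) (total 1); column heights now [5 5 2 2], max=5
Drop 4: O rot1 at col 1 lands with bottom-row=5; cleared 0 line(s) (total 1); column heights now [5 7 7 2], max=7
Drop 5: Z rot2 at col 0 lands with bottom-row=7; cleared 0 line(s) (total 1); column heights now [9 9 8 2], max=9
Drop 6: O rot0 at col 2 lands with bottom-row=8; cleared 1 line(s) (total 2); column heights now [5 8 9 9], max=9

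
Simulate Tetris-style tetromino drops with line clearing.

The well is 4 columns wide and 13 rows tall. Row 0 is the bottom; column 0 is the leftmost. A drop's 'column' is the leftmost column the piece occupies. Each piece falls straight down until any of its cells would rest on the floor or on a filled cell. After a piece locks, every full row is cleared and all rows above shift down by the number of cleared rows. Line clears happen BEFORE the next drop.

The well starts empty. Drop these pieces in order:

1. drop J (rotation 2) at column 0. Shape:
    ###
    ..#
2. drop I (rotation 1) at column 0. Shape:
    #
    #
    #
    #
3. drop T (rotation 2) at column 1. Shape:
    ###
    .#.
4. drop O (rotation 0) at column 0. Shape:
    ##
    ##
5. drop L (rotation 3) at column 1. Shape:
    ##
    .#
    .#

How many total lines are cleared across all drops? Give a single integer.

Answer: 1

Derivation:
Drop 1: J rot2 at col 0 lands with bottom-row=0; cleared 0 line(s) (total 0); column heights now [2 2 2 0], max=2
Drop 2: I rot1 at col 0 lands with bottom-row=2; cleared 0 line(s) (total 0); column heights now [6 2 2 0], max=6
Drop 3: T rot2 at col 1 lands with bottom-row=2; cleared 1 line(s) (total 1); column heights now [5 2 3 0], max=5
Drop 4: O rot0 at col 0 lands with bottom-row=5; cleared 0 line(s) (total 1); column heights now [7 7 3 0], max=7
Drop 5: L rot3 at col 1 lands with bottom-row=5; cleared 0 line(s) (total 1); column heights now [7 8 8 0], max=8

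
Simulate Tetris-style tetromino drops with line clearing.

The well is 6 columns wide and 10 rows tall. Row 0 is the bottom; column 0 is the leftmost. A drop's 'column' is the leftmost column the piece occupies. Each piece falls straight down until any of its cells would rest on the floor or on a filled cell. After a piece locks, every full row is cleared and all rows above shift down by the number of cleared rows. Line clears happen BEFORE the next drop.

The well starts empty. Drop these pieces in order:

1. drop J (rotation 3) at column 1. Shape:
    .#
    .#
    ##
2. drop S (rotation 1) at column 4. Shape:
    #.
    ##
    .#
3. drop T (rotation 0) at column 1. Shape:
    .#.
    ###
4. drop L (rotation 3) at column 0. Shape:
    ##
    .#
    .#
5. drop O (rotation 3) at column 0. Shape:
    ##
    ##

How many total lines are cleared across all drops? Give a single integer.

Drop 1: J rot3 at col 1 lands with bottom-row=0; cleared 0 line(s) (total 0); column heights now [0 1 3 0 0 0], max=3
Drop 2: S rot1 at col 4 lands with bottom-row=0; cleared 0 line(s) (total 0); column heights now [0 1 3 0 3 2], max=3
Drop 3: T rot0 at col 1 lands with bottom-row=3; cleared 0 line(s) (total 0); column heights now [0 4 5 4 3 2], max=5
Drop 4: L rot3 at col 0 lands with bottom-row=4; cleared 0 line(s) (total 0); column heights now [7 7 5 4 3 2], max=7
Drop 5: O rot3 at col 0 lands with bottom-row=7; cleared 0 line(s) (total 0); column heights now [9 9 5 4 3 2], max=9

Answer: 0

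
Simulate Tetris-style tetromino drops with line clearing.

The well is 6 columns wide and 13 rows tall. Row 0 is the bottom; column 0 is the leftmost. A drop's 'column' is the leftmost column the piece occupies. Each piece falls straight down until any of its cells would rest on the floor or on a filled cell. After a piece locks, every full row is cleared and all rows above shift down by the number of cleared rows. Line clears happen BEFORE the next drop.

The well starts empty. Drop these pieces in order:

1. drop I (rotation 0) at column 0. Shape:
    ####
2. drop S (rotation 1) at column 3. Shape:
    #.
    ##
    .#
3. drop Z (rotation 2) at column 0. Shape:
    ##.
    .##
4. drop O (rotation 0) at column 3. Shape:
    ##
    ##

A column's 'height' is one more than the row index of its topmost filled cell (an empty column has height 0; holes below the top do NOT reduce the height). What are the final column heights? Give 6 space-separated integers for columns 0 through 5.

Drop 1: I rot0 at col 0 lands with bottom-row=0; cleared 0 line(s) (total 0); column heights now [1 1 1 1 0 0], max=1
Drop 2: S rot1 at col 3 lands with bottom-row=0; cleared 0 line(s) (total 0); column heights now [1 1 1 3 2 0], max=3
Drop 3: Z rot2 at col 0 lands with bottom-row=1; cleared 0 line(s) (total 0); column heights now [3 3 2 3 2 0], max=3
Drop 4: O rot0 at col 3 lands with bottom-row=3; cleared 0 line(s) (total 0); column heights now [3 3 2 5 5 0], max=5

Answer: 3 3 2 5 5 0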